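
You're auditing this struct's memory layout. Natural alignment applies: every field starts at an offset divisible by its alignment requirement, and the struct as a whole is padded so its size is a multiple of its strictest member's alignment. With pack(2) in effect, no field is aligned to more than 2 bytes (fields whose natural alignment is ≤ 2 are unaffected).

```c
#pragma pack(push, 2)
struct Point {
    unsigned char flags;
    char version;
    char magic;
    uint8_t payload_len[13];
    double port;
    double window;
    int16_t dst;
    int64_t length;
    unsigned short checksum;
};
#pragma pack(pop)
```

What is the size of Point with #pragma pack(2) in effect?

flags at 0 (size 1, align 1) → ends 1
version at 1 (size 1, align 1) → ends 2
magic at 2 (size 1, align 1) → ends 3
payload_len at 3 (size 13, align 1) → ends 16
port at 16 (size 8, align 2) → ends 24
window at 24 (size 8, align 2) → ends 32
dst at 32 (size 2, align 2) → ends 34
length at 34 (size 8, align 2) → ends 42
checksum at 42 (size 2, align 2) → ends 44
total 44 bytes, alignment 2

44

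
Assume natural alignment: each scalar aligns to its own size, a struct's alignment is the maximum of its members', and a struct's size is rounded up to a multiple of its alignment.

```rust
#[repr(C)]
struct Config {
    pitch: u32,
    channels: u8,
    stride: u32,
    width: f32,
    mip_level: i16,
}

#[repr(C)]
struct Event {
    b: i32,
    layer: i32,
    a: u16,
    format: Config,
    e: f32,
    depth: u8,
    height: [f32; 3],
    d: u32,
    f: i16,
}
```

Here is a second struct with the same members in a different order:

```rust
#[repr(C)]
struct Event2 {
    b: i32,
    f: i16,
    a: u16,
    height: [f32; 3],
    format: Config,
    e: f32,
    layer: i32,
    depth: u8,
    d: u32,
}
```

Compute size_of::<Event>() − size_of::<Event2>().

4

Config: @0: pitch [4B, align 4] → 4; @4: channels [1B, align 1] → 5; +3 pad (align 4); @8: stride [4B, align 4] → 12; @12: width [4B, align 4] → 16; @16: mip_level [2B, align 2] → 18; +2 tail pad (align 4); size 20, align 4
@0: b [4B, align 4] → 4
@4: layer [4B, align 4] → 8
@8: a [2B, align 2] → 10
+2 pad (align 4)
@12: format [20B, align 4] → 32
@32: e [4B, align 4] → 36
@36: depth [1B, align 1] → 37
+3 pad (align 4)
@40: height [12B, align 4] → 52
@52: d [4B, align 4] → 56
@56: f [2B, align 2] → 58
+2 tail pad (align 4)
size 60, align 4
— Event2 —
@0: b [4B, align 4] → 4
@4: f [2B, align 2] → 6
@6: a [2B, align 2] → 8
@8: height [12B, align 4] → 20
@20: format [20B, align 4] → 40
@40: e [4B, align 4] → 44
@44: layer [4B, align 4] → 48
@48: depth [1B, align 1] → 49
+3 pad (align 4)
@52: d [4B, align 4] → 56
size 56, align 4
60 − 56 = 4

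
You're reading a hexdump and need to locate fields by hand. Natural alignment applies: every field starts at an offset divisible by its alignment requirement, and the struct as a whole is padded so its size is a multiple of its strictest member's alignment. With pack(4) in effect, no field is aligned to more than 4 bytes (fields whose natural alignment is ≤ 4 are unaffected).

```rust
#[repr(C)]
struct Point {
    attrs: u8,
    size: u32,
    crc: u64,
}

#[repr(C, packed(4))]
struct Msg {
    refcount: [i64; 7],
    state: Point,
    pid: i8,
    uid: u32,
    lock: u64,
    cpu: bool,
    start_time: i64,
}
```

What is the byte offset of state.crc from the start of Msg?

64

Point: @0: attrs [1B, align 1] → 1; +3 pad (align 4); @4: size [4B, align 4] → 8; @8: crc [8B, align 8] → 16; size 16, align 8
@0: refcount [56B, align 4] → 56
@56: state [16B, align 4] → 72
within Point: crc at 8
56 + 8 = 64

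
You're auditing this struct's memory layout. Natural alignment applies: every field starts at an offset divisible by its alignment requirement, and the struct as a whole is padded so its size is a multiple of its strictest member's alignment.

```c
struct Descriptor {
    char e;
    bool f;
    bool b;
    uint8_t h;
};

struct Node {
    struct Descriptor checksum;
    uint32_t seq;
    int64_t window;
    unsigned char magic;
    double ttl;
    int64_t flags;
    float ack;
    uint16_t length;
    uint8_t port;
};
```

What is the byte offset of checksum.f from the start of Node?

1

Descriptor: 0..1  e  (1B, 1-aligned); 1..2  f  (1B, 1-aligned); 2..3  b  (1B, 1-aligned); 3..4  h  (1B, 1-aligned); sizeof = 4, alignof = 1
0..4  checksum  (4B, 1-aligned)
within Descriptor: f at 1
0 + 1 = 1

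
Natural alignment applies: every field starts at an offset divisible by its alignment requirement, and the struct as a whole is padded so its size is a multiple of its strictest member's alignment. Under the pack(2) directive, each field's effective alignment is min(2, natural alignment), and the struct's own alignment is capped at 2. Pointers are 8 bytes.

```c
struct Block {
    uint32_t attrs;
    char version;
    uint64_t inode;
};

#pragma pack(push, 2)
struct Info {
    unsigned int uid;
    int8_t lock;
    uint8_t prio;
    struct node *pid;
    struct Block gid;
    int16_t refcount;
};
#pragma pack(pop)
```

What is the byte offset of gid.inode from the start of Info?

22

Block: @0: attrs [4B, align 4] → 4; @4: version [1B, align 1] → 5; +3 pad (align 8); @8: inode [8B, align 8] → 16; size 16, align 8
@0: uid [4B, align 2] → 4
@4: lock [1B, align 1] → 5
@5: prio [1B, align 1] → 6
@6: pid [8B, align 2] → 14
@14: gid [16B, align 2] → 30
within Block: inode at 8
14 + 8 = 22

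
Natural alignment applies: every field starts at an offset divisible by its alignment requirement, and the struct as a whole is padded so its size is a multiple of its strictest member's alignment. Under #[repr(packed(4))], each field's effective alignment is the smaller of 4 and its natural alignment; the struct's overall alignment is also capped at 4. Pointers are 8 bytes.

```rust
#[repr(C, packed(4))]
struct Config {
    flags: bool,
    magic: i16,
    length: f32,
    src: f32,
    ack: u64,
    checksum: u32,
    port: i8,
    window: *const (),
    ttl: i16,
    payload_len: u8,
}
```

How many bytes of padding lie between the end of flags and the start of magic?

1

0..1  flags  (1B, 1-aligned)
1..2  -- padding (1B)
2..4  magic  (2B, 2-aligned)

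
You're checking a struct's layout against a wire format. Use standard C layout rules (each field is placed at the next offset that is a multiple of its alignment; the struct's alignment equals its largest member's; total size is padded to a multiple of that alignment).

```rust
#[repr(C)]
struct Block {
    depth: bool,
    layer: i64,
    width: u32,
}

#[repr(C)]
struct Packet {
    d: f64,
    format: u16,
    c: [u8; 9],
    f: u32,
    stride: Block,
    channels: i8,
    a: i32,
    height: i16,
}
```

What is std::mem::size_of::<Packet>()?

64

Block: depth at 0 (size 1, align 1) → ends 1; pad 7 to align 8 for layer; layer at 8 (size 8, align 8) → ends 16; width at 16 (size 4, align 4) → ends 20; tail pad 4 to reach multiple of 8; total 24 bytes, alignment 8
d at 0 (size 8, align 8) → ends 8
format at 8 (size 2, align 2) → ends 10
c at 10 (size 9, align 1) → ends 19
pad 1 to align 4 for f
f at 20 (size 4, align 4) → ends 24
stride at 24 (size 24, align 8) → ends 48
channels at 48 (size 1, align 1) → ends 49
pad 3 to align 4 for a
a at 52 (size 4, align 4) → ends 56
height at 56 (size 2, align 2) → ends 58
tail pad 6 to reach multiple of 8
total 64 bytes, alignment 8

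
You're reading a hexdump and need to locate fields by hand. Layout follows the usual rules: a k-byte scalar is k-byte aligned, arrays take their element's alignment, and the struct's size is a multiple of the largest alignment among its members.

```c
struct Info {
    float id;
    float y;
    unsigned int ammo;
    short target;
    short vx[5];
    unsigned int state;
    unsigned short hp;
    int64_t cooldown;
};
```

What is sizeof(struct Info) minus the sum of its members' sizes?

id at 0 (size 4, align 4) → ends 4
y at 4 (size 4, align 4) → ends 8
ammo at 8 (size 4, align 4) → ends 12
target at 12 (size 2, align 2) → ends 14
vx at 14 (size 10, align 2) → ends 24
state at 24 (size 4, align 4) → ends 28
hp at 28 (size 2, align 2) → ends 30
pad 2 to align 8 for cooldown
cooldown at 32 (size 8, align 8) → ends 40
total 40 bytes, alignment 8
data bytes 38, size 40 → padding 2

2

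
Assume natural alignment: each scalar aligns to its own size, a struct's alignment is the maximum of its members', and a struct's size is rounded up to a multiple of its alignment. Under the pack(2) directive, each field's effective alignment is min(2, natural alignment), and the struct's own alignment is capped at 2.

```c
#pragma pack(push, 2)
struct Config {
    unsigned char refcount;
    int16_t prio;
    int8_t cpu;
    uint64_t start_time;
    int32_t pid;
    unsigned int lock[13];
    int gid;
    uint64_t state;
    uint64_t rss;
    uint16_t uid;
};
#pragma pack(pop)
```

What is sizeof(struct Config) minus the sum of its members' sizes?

2

@0: refcount [1B, align 1] → 1
+1 pad (align 2)
@2: prio [2B, align 2] → 4
@4: cpu [1B, align 1] → 5
+1 pad (align 2)
@6: start_time [8B, align 2] → 14
@14: pid [4B, align 2] → 18
@18: lock [52B, align 2] → 70
@70: gid [4B, align 2] → 74
@74: state [8B, align 2] → 82
@82: rss [8B, align 2] → 90
@90: uid [2B, align 2] → 92
size 92, align 2
data bytes 90, size 92 → padding 2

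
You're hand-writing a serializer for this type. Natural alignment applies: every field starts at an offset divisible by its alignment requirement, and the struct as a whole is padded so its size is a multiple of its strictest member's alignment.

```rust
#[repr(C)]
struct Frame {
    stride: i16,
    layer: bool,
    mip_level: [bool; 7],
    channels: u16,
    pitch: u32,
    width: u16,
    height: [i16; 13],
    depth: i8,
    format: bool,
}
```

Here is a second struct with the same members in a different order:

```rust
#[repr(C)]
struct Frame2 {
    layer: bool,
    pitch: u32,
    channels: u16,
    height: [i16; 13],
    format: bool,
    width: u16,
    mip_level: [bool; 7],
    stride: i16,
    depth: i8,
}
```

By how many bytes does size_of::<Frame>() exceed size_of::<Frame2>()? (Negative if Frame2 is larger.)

@0: stride [2B, align 2] → 2
@2: layer [1B, align 1] → 3
@3: mip_level [7B, align 1] → 10
@10: channels [2B, align 2] → 12
@12: pitch [4B, align 4] → 16
@16: width [2B, align 2] → 18
@18: height [26B, align 2] → 44
@44: depth [1B, align 1] → 45
@45: format [1B, align 1] → 46
+2 tail pad (align 4)
size 48, align 4
— Frame2 —
@0: layer [1B, align 1] → 1
+3 pad (align 4)
@4: pitch [4B, align 4] → 8
@8: channels [2B, align 2] → 10
@10: height [26B, align 2] → 36
@36: format [1B, align 1] → 37
+1 pad (align 2)
@38: width [2B, align 2] → 40
@40: mip_level [7B, align 1] → 47
+1 pad (align 2)
@48: stride [2B, align 2] → 50
@50: depth [1B, align 1] → 51
+1 tail pad (align 4)
size 52, align 4
48 − 52 = -4

-4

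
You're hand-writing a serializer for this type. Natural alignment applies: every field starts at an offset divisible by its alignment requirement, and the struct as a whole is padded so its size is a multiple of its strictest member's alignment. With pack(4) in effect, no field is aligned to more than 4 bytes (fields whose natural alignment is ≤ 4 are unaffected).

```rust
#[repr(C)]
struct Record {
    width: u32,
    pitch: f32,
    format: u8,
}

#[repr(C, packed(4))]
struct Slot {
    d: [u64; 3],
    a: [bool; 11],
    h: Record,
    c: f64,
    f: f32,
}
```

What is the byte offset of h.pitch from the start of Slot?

Record: @0: width [4B, align 4] → 4; @4: pitch [4B, align 4] → 8; @8: format [1B, align 1] → 9; +3 tail pad (align 4); size 12, align 4
@0: d [24B, align 4] → 24
@24: a [11B, align 1] → 35
+1 pad (align 4)
@36: h [12B, align 4] → 48
within Record: pitch at 4
36 + 4 = 40

40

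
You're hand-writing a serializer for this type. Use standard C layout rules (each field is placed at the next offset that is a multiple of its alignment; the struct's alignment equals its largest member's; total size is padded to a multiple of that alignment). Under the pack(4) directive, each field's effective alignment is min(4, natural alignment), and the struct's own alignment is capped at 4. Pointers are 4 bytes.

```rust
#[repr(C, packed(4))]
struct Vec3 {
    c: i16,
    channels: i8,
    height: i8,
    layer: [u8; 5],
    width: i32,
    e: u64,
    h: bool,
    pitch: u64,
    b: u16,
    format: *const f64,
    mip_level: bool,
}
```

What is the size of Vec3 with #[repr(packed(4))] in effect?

48

c at 0 (size 2, align 2) → ends 2
channels at 2 (size 1, align 1) → ends 3
height at 3 (size 1, align 1) → ends 4
layer at 4 (size 5, align 1) → ends 9
pad 3 to align 4 for width
width at 12 (size 4, align 4) → ends 16
e at 16 (size 8, align 4) → ends 24
h at 24 (size 1, align 1) → ends 25
pad 3 to align 4 for pitch
pitch at 28 (size 8, align 4) → ends 36
b at 36 (size 2, align 2) → ends 38
pad 2 to align 4 for format
format at 40 (size 4, align 4) → ends 44
mip_level at 44 (size 1, align 1) → ends 45
tail pad 3 to reach multiple of 4
total 48 bytes, alignment 4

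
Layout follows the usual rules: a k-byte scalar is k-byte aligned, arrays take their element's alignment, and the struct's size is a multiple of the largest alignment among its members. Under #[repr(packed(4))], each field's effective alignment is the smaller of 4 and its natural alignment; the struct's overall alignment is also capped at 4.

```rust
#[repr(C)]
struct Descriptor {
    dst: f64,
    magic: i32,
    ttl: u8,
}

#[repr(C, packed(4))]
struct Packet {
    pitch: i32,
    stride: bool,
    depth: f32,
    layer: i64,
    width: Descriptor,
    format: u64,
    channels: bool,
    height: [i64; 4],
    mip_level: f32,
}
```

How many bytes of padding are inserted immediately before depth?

Descriptor: @0: dst [8B, align 8] → 8; @8: magic [4B, align 4] → 12; @12: ttl [1B, align 1] → 13; +3 tail pad (align 8); size 16, align 8
@0: pitch [4B, align 4] → 4
@4: stride [1B, align 1] → 5
+3 pad (align 4)
@8: depth [4B, align 4] → 12

3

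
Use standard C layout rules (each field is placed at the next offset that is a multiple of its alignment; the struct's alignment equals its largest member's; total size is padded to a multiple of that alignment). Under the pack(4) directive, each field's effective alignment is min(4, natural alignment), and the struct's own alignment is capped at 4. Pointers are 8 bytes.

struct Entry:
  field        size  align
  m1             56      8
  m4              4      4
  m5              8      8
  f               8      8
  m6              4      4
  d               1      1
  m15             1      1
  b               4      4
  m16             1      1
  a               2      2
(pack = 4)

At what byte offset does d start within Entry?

80

0..56  m1  (56B, 4-aligned)
56..60  m4  (4B, 4-aligned)
60..68  m5  (8B, 4-aligned)
68..76  f  (8B, 4-aligned)
76..80  m6  (4B, 4-aligned)
80..81  d  (1B, 1-aligned)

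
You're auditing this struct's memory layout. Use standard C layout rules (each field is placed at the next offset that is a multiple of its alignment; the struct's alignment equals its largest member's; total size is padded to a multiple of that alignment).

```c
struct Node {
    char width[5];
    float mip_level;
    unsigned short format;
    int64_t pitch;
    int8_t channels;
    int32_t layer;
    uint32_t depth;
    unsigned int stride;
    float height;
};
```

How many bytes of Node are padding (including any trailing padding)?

@0: width [5B, align 1] → 5
+3 pad (align 4)
@8: mip_level [4B, align 4] → 12
@12: format [2B, align 2] → 14
+2 pad (align 8)
@16: pitch [8B, align 8] → 24
@24: channels [1B, align 1] → 25
+3 pad (align 4)
@28: layer [4B, align 4] → 32
@32: depth [4B, align 4] → 36
@36: stride [4B, align 4] → 40
@40: height [4B, align 4] → 44
+4 tail pad (align 8)
size 48, align 8
data bytes 36, size 48 → padding 12

12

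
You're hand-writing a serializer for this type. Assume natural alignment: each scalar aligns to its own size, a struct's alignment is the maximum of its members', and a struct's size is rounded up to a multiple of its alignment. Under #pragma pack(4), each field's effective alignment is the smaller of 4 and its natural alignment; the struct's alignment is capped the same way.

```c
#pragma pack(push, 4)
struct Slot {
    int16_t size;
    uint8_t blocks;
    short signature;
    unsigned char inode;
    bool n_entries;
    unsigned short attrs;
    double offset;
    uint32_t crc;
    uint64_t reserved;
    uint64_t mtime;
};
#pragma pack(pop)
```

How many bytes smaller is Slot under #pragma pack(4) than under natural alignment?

natural layout:
  size at 0 (size 2, align 2) → ends 2
  blocks at 2 (size 1, align 1) → ends 3
  pad 1 to align 2 for signature
  signature at 4 (size 2, align 2) → ends 6
  inode at 6 (size 1, align 1) → ends 7
  n_entries at 7 (size 1, align 1) → ends 8
  attrs at 8 (size 2, align 2) → ends 10
  pad 6 to align 8 for offset
  offset at 16 (size 8, align 8) → ends 24
  crc at 24 (size 4, align 4) → ends 28
  pad 4 to align 8 for reserved
  reserved at 32 (size 8, align 8) → ends 40
  mtime at 40 (size 8, align 8) → ends 48
  total 48 bytes, alignment 8
packed(4) layout:
  size at 0 (size 2, align 2) → ends 2
  blocks at 2 (size 1, align 1) → ends 3
  pad 1 to align 2 for signature
  signature at 4 (size 2, align 2) → ends 6
  inode at 6 (size 1, align 1) → ends 7
  n_entries at 7 (size 1, align 1) → ends 8
  attrs at 8 (size 2, align 2) → ends 10
  pad 2 to align 4 for offset
  offset at 12 (size 8, align 4) → ends 20
  crc at 20 (size 4, align 4) → ends 24
  reserved at 24 (size 8, align 4) → ends 32
  mtime at 32 (size 8, align 4) → ends 40
  total 40 bytes, alignment 4
48 − 40 = 8

8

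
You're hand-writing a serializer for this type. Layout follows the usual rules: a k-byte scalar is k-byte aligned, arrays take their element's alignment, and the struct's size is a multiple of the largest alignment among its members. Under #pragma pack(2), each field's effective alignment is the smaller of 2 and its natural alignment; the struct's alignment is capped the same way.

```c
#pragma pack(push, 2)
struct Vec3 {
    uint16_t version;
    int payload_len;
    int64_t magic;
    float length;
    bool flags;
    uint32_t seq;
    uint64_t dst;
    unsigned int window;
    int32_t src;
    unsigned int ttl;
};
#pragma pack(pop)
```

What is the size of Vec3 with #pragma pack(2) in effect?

44

0..2  version  (2B, 2-aligned)
2..6  payload_len  (4B, 2-aligned)
6..14  magic  (8B, 2-aligned)
14..18  length  (4B, 2-aligned)
18..19  flags  (1B, 1-aligned)
19..20  -- padding (1B)
20..24  seq  (4B, 2-aligned)
24..32  dst  (8B, 2-aligned)
32..36  window  (4B, 2-aligned)
36..40  src  (4B, 2-aligned)
40..44  ttl  (4B, 2-aligned)
sizeof = 44, alignof = 2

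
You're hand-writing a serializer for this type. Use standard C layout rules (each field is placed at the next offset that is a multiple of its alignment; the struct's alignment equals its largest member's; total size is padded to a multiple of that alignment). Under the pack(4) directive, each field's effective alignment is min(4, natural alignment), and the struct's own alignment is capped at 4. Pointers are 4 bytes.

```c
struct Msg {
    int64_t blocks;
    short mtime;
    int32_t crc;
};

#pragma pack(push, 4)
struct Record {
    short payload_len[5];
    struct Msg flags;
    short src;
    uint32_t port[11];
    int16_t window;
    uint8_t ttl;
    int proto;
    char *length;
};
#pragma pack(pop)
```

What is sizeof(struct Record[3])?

264

Msg: @0: blocks [8B, align 8] → 8; @8: mtime [2B, align 2] → 10; +2 pad (align 4); @12: crc [4B, align 4] → 16; size 16, align 8
@0: payload_len [10B, align 2] → 10
+2 pad (align 4)
@12: flags [16B, align 4] → 28
@28: src [2B, align 2] → 30
+2 pad (align 4)
@32: port [44B, align 4] → 76
@76: window [2B, align 2] → 78
@78: ttl [1B, align 1] → 79
+1 pad (align 4)
@80: proto [4B, align 4] → 84
@84: length [4B, align 4] → 88
size 88, align 4
array of 3: 3 × 88 = 264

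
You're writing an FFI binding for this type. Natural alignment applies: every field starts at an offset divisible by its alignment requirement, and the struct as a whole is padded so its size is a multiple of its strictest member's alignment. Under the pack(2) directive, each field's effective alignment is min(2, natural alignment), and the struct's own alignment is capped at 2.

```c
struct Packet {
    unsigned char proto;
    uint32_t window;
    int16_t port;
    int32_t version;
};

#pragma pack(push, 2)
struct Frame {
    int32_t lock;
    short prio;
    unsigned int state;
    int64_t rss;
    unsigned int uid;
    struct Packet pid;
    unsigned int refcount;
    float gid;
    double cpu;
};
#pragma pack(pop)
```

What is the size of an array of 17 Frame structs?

918

Packet: proto at 0 (size 1, align 1) → ends 1; pad 3 to align 4 for window; window at 4 (size 4, align 4) → ends 8; port at 8 (size 2, align 2) → ends 10; pad 2 to align 4 for version; version at 12 (size 4, align 4) → ends 16; total 16 bytes, alignment 4
lock at 0 (size 4, align 2) → ends 4
prio at 4 (size 2, align 2) → ends 6
state at 6 (size 4, align 2) → ends 10
rss at 10 (size 8, align 2) → ends 18
uid at 18 (size 4, align 2) → ends 22
pid at 22 (size 16, align 2) → ends 38
refcount at 38 (size 4, align 2) → ends 42
gid at 42 (size 4, align 2) → ends 46
cpu at 46 (size 8, align 2) → ends 54
total 54 bytes, alignment 2
array of 17: 17 × 54 = 918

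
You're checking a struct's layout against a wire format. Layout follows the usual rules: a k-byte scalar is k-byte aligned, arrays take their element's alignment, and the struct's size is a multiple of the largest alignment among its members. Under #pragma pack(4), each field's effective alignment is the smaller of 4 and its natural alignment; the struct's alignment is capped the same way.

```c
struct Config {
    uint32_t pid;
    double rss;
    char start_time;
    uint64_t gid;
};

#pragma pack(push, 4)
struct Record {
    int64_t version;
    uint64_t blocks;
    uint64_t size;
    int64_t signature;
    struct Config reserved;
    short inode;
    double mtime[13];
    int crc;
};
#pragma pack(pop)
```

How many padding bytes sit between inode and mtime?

Config: @0: pid [4B, align 4] → 4; +4 pad (align 8); @8: rss [8B, align 8] → 16; @16: start_time [1B, align 1] → 17; +7 pad (align 8); @24: gid [8B, align 8] → 32; size 32, align 8
@0: version [8B, align 4] → 8
@8: blocks [8B, align 4] → 16
@16: size [8B, align 4] → 24
@24: signature [8B, align 4] → 32
@32: reserved [32B, align 4] → 64
@64: inode [2B, align 2] → 66
+2 pad (align 4)
@68: mtime [104B, align 4] → 172

2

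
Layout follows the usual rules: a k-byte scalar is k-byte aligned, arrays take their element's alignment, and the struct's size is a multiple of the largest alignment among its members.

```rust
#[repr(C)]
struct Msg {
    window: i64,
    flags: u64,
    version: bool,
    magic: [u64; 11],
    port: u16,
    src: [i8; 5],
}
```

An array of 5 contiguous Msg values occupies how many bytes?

window at 0 (size 8, align 8) → ends 8
flags at 8 (size 8, align 8) → ends 16
version at 16 (size 1, align 1) → ends 17
pad 7 to align 8 for magic
magic at 24 (size 88, align 8) → ends 112
port at 112 (size 2, align 2) → ends 114
src at 114 (size 5, align 1) → ends 119
tail pad 1 to reach multiple of 8
total 120 bytes, alignment 8
array of 5: 5 × 120 = 600

600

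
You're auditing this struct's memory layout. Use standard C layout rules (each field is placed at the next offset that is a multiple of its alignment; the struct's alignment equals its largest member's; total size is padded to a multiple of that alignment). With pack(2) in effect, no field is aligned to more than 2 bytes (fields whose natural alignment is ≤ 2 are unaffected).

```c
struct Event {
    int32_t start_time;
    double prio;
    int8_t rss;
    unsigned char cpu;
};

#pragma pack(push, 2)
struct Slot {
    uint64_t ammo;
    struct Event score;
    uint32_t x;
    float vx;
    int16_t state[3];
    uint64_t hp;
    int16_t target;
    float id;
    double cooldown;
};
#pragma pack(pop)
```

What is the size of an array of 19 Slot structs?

1292

Event: 0..4  start_time  (4B, 4-aligned); 4..8  -- padding (4B); 8..16  prio  (8B, 8-aligned); 16..17  rss  (1B, 1-aligned); 17..18  cpu  (1B, 1-aligned); 18..24  -- tail padding (6B); sizeof = 24, alignof = 8
0..8  ammo  (8B, 2-aligned)
8..32  score  (24B, 2-aligned)
32..36  x  (4B, 2-aligned)
36..40  vx  (4B, 2-aligned)
40..46  state  (6B, 2-aligned)
46..54  hp  (8B, 2-aligned)
54..56  target  (2B, 2-aligned)
56..60  id  (4B, 2-aligned)
60..68  cooldown  (8B, 2-aligned)
sizeof = 68, alignof = 2
array of 19: 19 × 68 = 1292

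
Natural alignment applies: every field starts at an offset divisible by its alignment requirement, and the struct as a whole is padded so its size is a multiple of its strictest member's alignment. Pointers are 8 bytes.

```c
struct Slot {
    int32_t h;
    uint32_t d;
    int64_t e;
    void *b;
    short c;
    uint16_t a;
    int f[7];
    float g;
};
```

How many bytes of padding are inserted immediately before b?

0

@0: h [4B, align 4] → 4
@4: d [4B, align 4] → 8
@8: e [8B, align 8] → 16
@16: b [8B, align 8] → 24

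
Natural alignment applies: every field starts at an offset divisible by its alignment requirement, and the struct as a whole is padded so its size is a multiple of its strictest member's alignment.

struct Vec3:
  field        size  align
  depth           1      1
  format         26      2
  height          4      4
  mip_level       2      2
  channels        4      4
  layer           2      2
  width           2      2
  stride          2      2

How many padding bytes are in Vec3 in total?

0..1  depth  (1B, 1-aligned)
1..2  -- padding (1B)
2..28  format  (26B, 2-aligned)
28..32  height  (4B, 4-aligned)
32..34  mip_level  (2B, 2-aligned)
34..36  -- padding (2B)
36..40  channels  (4B, 4-aligned)
40..42  layer  (2B, 2-aligned)
42..44  width  (2B, 2-aligned)
44..46  stride  (2B, 2-aligned)
46..48  -- tail padding (2B)
sizeof = 48, alignof = 4
data bytes 43, size 48 → padding 5

5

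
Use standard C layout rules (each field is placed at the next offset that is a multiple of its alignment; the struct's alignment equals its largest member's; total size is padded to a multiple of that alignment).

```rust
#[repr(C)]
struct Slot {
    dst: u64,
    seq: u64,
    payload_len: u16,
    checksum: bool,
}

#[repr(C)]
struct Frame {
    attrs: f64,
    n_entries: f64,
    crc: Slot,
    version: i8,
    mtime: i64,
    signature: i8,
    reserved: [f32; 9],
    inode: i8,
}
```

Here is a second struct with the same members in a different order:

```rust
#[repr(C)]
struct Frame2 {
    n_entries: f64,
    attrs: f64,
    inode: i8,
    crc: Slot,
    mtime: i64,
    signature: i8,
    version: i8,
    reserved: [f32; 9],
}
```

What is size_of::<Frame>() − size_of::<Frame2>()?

Slot: 0..8  dst  (8B, 8-aligned); 8..16  seq  (8B, 8-aligned); 16..18  payload_len  (2B, 2-aligned); 18..19  checksum  (1B, 1-aligned); 19..24  -- tail padding (5B); sizeof = 24, alignof = 8
0..8  attrs  (8B, 8-aligned)
8..16  n_entries  (8B, 8-aligned)
16..40  crc  (24B, 8-aligned)
40..41  version  (1B, 1-aligned)
41..48  -- padding (7B)
48..56  mtime  (8B, 8-aligned)
56..57  signature  (1B, 1-aligned)
57..60  -- padding (3B)
60..96  reserved  (36B, 4-aligned)
96..97  inode  (1B, 1-aligned)
97..104  -- tail padding (7B)
sizeof = 104, alignof = 8
— Frame2 —
0..8  n_entries  (8B, 8-aligned)
8..16  attrs  (8B, 8-aligned)
16..17  inode  (1B, 1-aligned)
17..24  -- padding (7B)
24..48  crc  (24B, 8-aligned)
48..56  mtime  (8B, 8-aligned)
56..57  signature  (1B, 1-aligned)
57..58  version  (1B, 1-aligned)
58..60  -- padding (2B)
60..96  reserved  (36B, 4-aligned)
sizeof = 96, alignof = 8
104 − 96 = 8

8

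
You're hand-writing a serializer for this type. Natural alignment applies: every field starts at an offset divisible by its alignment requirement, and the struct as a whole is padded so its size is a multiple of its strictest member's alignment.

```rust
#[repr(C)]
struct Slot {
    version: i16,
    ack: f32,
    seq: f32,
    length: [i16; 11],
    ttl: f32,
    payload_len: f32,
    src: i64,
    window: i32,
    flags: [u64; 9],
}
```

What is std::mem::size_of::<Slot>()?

version at 0 (size 2, align 2) → ends 2
pad 2 to align 4 for ack
ack at 4 (size 4, align 4) → ends 8
seq at 8 (size 4, align 4) → ends 12
length at 12 (size 22, align 2) → ends 34
pad 2 to align 4 for ttl
ttl at 36 (size 4, align 4) → ends 40
payload_len at 40 (size 4, align 4) → ends 44
pad 4 to align 8 for src
src at 48 (size 8, align 8) → ends 56
window at 56 (size 4, align 4) → ends 60
pad 4 to align 8 for flags
flags at 64 (size 72, align 8) → ends 136
total 136 bytes, alignment 8

136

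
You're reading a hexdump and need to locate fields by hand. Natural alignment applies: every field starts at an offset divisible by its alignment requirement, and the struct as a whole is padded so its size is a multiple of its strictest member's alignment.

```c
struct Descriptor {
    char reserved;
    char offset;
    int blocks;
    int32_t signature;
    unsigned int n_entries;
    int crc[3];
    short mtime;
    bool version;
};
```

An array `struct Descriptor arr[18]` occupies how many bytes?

@0: reserved [1B, align 1] → 1
@1: offset [1B, align 1] → 2
+2 pad (align 4)
@4: blocks [4B, align 4] → 8
@8: signature [4B, align 4] → 12
@12: n_entries [4B, align 4] → 16
@16: crc [12B, align 4] → 28
@28: mtime [2B, align 2] → 30
@30: version [1B, align 1] → 31
+1 tail pad (align 4)
size 32, align 4
array of 18: 18 × 32 = 576

576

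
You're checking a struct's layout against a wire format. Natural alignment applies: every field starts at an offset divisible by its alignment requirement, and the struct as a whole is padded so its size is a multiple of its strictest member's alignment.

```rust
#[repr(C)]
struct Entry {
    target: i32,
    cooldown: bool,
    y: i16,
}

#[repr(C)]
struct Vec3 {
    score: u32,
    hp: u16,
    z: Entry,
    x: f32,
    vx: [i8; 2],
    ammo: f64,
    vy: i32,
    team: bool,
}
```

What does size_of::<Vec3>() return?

Entry: target at 0 (size 4, align 4) → ends 4; cooldown at 4 (size 1, align 1) → ends 5; pad 1 to align 2 for y; y at 6 (size 2, align 2) → ends 8; total 8 bytes, alignment 4
score at 0 (size 4, align 4) → ends 4
hp at 4 (size 2, align 2) → ends 6
pad 2 to align 4 for z
z at 8 (size 8, align 4) → ends 16
x at 16 (size 4, align 4) → ends 20
vx at 20 (size 2, align 1) → ends 22
pad 2 to align 8 for ammo
ammo at 24 (size 8, align 8) → ends 32
vy at 32 (size 4, align 4) → ends 36
team at 36 (size 1, align 1) → ends 37
tail pad 3 to reach multiple of 8
total 40 bytes, alignment 8

40 bytes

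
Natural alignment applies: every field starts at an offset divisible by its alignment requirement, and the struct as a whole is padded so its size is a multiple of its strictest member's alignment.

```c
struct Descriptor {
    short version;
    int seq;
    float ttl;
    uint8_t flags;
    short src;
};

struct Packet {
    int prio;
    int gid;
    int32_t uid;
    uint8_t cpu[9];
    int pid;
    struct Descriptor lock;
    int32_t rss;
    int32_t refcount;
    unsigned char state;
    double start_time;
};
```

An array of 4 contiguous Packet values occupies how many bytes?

Descriptor: 0..2  version  (2B, 2-aligned); 2..4  -- padding (2B); 4..8  seq  (4B, 4-aligned); 8..12  ttl  (4B, 4-aligned); 12..13  flags  (1B, 1-aligned); 13..14  -- padding (1B); 14..16  src  (2B, 2-aligned); sizeof = 16, alignof = 4
0..4  prio  (4B, 4-aligned)
4..8  gid  (4B, 4-aligned)
8..12  uid  (4B, 4-aligned)
12..21  cpu  (9B, 1-aligned)
21..24  -- padding (3B)
24..28  pid  (4B, 4-aligned)
28..44  lock  (16B, 4-aligned)
44..48  rss  (4B, 4-aligned)
48..52  refcount  (4B, 4-aligned)
52..53  state  (1B, 1-aligned)
53..56  -- padding (3B)
56..64  start_time  (8B, 8-aligned)
sizeof = 64, alignof = 8
array of 4: 4 × 64 = 256

256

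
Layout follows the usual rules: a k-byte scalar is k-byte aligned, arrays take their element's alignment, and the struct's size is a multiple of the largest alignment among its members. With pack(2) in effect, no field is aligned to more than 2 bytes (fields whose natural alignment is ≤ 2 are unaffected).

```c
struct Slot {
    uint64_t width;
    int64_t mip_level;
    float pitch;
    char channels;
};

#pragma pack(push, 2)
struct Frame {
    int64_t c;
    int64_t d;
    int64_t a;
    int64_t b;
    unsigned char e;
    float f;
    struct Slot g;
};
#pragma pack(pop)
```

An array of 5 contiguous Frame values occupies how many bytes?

310

Slot: width at 0 (size 8, align 8) → ends 8; mip_level at 8 (size 8, align 8) → ends 16; pitch at 16 (size 4, align 4) → ends 20; channels at 20 (size 1, align 1) → ends 21; tail pad 3 to reach multiple of 8; total 24 bytes, alignment 8
c at 0 (size 8, align 2) → ends 8
d at 8 (size 8, align 2) → ends 16
a at 16 (size 8, align 2) → ends 24
b at 24 (size 8, align 2) → ends 32
e at 32 (size 1, align 1) → ends 33
pad 1 to align 2 for f
f at 34 (size 4, align 2) → ends 38
g at 38 (size 24, align 2) → ends 62
total 62 bytes, alignment 2
array of 5: 5 × 62 = 310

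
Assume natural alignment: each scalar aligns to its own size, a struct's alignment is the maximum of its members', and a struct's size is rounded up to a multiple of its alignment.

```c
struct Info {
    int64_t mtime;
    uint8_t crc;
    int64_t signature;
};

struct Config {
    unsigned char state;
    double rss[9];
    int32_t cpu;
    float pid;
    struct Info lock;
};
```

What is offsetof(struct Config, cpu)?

80

Info: 0..8  mtime  (8B, 8-aligned); 8..9  crc  (1B, 1-aligned); 9..16  -- padding (7B); 16..24  signature  (8B, 8-aligned); sizeof = 24, alignof = 8
0..1  state  (1B, 1-aligned)
1..8  -- padding (7B)
8..80  rss  (72B, 8-aligned)
80..84  cpu  (4B, 4-aligned)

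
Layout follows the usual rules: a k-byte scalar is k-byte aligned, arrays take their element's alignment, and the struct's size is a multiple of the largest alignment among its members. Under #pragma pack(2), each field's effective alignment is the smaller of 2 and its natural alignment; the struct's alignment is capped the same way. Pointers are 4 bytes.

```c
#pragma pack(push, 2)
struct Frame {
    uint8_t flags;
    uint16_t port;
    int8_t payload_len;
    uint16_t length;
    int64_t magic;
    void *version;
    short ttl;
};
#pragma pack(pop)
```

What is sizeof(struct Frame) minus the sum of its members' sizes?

2

flags at 0 (size 1, align 1) → ends 1
pad 1 to align 2 for port
port at 2 (size 2, align 2) → ends 4
payload_len at 4 (size 1, align 1) → ends 5
pad 1 to align 2 for length
length at 6 (size 2, align 2) → ends 8
magic at 8 (size 8, align 2) → ends 16
version at 16 (size 4, align 2) → ends 20
ttl at 20 (size 2, align 2) → ends 22
total 22 bytes, alignment 2
data bytes 20, size 22 → padding 2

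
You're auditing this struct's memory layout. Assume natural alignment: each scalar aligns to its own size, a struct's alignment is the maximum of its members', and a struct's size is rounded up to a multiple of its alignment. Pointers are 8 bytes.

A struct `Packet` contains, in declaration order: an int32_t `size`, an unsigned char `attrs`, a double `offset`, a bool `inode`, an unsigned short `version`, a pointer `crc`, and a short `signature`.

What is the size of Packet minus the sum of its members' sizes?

0..4  size  (4B, 4-aligned)
4..5  attrs  (1B, 1-aligned)
5..8  -- padding (3B)
8..16  offset  (8B, 8-aligned)
16..17  inode  (1B, 1-aligned)
17..18  -- padding (1B)
18..20  version  (2B, 2-aligned)
20..24  -- padding (4B)
24..32  crc  (8B, 8-aligned)
32..34  signature  (2B, 2-aligned)
34..40  -- tail padding (6B)
sizeof = 40, alignof = 8
data bytes 26, size 40 → padding 14

14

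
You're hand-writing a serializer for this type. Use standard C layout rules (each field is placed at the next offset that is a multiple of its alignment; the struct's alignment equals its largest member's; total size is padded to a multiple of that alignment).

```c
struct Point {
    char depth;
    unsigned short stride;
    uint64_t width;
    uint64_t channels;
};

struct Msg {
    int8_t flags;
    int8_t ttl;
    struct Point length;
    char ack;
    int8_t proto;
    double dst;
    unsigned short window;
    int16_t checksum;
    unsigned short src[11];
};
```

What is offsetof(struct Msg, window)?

Point: 0..1  depth  (1B, 1-aligned); 1..2  -- padding (1B); 2..4  stride  (2B, 2-aligned); 4..8  -- padding (4B); 8..16  width  (8B, 8-aligned); 16..24  channels  (8B, 8-aligned); sizeof = 24, alignof = 8
0..1  flags  (1B, 1-aligned)
1..2  ttl  (1B, 1-aligned)
2..8  -- padding (6B)
8..32  length  (24B, 8-aligned)
32..33  ack  (1B, 1-aligned)
33..34  proto  (1B, 1-aligned)
34..40  -- padding (6B)
40..48  dst  (8B, 8-aligned)
48..50  window  (2B, 2-aligned)

48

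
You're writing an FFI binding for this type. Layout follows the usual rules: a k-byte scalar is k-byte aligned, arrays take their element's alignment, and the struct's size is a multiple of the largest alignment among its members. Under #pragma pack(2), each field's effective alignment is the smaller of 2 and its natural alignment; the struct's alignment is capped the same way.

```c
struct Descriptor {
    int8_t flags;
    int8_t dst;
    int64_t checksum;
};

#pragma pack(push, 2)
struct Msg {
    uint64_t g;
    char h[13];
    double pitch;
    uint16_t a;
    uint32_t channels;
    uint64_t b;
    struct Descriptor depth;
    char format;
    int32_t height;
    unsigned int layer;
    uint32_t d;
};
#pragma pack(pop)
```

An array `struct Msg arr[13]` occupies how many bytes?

Descriptor: @0: flags [1B, align 1] → 1; @1: dst [1B, align 1] → 2; +6 pad (align 8); @8: checksum [8B, align 8] → 16; size 16, align 8
@0: g [8B, align 2] → 8
@8: h [13B, align 1] → 21
+1 pad (align 2)
@22: pitch [8B, align 2] → 30
@30: a [2B, align 2] → 32
@32: channels [4B, align 2] → 36
@36: b [8B, align 2] → 44
@44: depth [16B, align 2] → 60
@60: format [1B, align 1] → 61
+1 pad (align 2)
@62: height [4B, align 2] → 66
@66: layer [4B, align 2] → 70
@70: d [4B, align 2] → 74
size 74, align 2
array of 13: 13 × 74 = 962

962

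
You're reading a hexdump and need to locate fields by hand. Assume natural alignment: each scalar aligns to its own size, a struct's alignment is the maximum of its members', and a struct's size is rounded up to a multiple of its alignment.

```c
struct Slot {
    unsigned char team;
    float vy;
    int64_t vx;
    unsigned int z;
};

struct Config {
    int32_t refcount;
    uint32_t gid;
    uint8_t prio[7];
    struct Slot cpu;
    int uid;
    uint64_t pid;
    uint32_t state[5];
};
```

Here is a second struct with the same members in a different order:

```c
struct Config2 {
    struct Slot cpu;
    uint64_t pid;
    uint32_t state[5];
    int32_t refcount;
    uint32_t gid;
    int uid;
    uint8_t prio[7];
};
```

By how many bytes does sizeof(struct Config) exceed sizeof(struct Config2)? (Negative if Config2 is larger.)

8

Slot: team at 0 (size 1, align 1) → ends 1; pad 3 to align 4 for vy; vy at 4 (size 4, align 4) → ends 8; vx at 8 (size 8, align 8) → ends 16; z at 16 (size 4, align 4) → ends 20; tail pad 4 to reach multiple of 8; total 24 bytes, alignment 8
refcount at 0 (size 4, align 4) → ends 4
gid at 4 (size 4, align 4) → ends 8
prio at 8 (size 7, align 1) → ends 15
pad 1 to align 8 for cpu
cpu at 16 (size 24, align 8) → ends 40
uid at 40 (size 4, align 4) → ends 44
pad 4 to align 8 for pid
pid at 48 (size 8, align 8) → ends 56
state at 56 (size 20, align 4) → ends 76
tail pad 4 to reach multiple of 8
total 80 bytes, alignment 8
— Config2 —
cpu at 0 (size 24, align 8) → ends 24
pid at 24 (size 8, align 8) → ends 32
state at 32 (size 20, align 4) → ends 52
refcount at 52 (size 4, align 4) → ends 56
gid at 56 (size 4, align 4) → ends 60
uid at 60 (size 4, align 4) → ends 64
prio at 64 (size 7, align 1) → ends 71
tail pad 1 to reach multiple of 8
total 72 bytes, alignment 8
80 − 72 = 8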